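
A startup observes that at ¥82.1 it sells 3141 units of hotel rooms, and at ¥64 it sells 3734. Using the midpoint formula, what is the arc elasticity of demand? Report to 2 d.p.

ΔQ = 3734 − 3141 = 593; ΔP = 64 − 82.1 = -18.1.
Midpoints: P̄ = 73.05, Q̄ = 3437.5.
ε = (ΔQ/ΔP)(P̄/Q̄) = (593/-18.1)(73.05/3437.5).

-0.70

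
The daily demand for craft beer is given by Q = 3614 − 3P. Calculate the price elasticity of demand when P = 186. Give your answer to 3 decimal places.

At P = 186, Q = 3056.
dQ/dP = −3.
ε = (dQ/dP)(P/Q) = (-3)(186/3056).

-0.183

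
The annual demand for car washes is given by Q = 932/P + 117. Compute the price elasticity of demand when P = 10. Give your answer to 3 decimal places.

-0.443

At P = 10, Q = 210.200.
dQ/dP = −932/P² = -9.320.
ε = (dQ/dP)(P/Q) = (-9.320)(10/210.200).
|ε| < 1, so demand is inelastic at this price.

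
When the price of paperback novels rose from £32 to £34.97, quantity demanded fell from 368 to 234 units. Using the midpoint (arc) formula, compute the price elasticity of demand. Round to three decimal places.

-5.019

ΔQ = 234 − 368 = -134; ΔP = 34.97 − 32 = 2.97.
Midpoints: P̄ = 33.48, Q̄ = 301.0.
ε = (ΔQ/ΔP)(P̄/Q̄) = (-134/2.97)(33.48/301.0).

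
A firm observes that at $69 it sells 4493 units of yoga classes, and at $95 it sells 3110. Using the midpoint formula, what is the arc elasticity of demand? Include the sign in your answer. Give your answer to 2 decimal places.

-1.15

ΔQ = 3110 − 4493 = -1383; ΔP = 95 − 69 = 26.
Midpoints: P̄ = 82.00, Q̄ = 3801.5.
ε = (ΔQ/ΔP)(P̄/Q̄) = (-1383/26)(82.00/3801.5).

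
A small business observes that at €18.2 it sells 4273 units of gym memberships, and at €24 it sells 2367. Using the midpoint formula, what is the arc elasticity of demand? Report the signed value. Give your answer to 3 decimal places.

-2.089

ΔQ = 2367 − 4273 = -1906; ΔP = 24 − 18.2 = 5.8.
Midpoints: P̄ = 21.10, Q̄ = 3320.0.
ε = (ΔQ/ΔP)(P̄/Q̄) = (-1906/5.8)(21.10/3320.0).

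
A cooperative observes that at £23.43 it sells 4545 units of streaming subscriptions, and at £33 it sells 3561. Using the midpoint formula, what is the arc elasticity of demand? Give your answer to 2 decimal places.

-0.72

ΔQ = 3561 − 4545 = -984; ΔP = 33 − 23.43 = 9.57.
Midpoints: P̄ = 28.21, Q̄ = 4053.0.
ε = (ΔQ/ΔP)(P̄/Q̄) = (-984/9.57)(28.21/4053.0).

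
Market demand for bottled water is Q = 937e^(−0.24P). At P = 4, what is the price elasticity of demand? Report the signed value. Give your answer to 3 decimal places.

At P = 4, Q = 358.771.
dQ/dP = −0.24·937e^(−0.24P) = −0.24Q = -86.105.
ε = (dQ/dP)(P/Q) = (-86.105)(4/358.771).
|ε| < 1, so demand is inelastic at this price.

-0.960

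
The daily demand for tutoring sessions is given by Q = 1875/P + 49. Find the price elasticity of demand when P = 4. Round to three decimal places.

At P = 4, Q = 517.750.
dQ/dP = −1875/P² = -117.188.
ε = (dQ/dP)(P/Q) = (-117.188)(4/517.750).
|ε| < 1, so demand is inelastic at this price.

-0.905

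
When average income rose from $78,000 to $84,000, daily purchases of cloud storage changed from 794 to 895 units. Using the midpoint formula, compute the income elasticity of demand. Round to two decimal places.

1.61

ΔQ = 101, ΔI = 6000. Midpoints: Ī = 81,000, Q̄ = 844.5.
ε_I = (ΔQ/ΔI)(Ī/Q̄) = (101/6000)(81000/844.5).
ε_I > 0, so the good is normal.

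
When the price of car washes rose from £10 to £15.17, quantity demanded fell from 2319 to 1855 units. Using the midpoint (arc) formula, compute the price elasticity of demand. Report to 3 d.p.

ΔQ = 1855 − 2319 = -464; ΔP = 15.17 − 10 = 5.17.
Midpoints: P̄ = 12.59, Q̄ = 2087.0.
ε = (ΔQ/ΔP)(P̄/Q̄) = (-464/5.17)(12.59/2087.0).

-0.541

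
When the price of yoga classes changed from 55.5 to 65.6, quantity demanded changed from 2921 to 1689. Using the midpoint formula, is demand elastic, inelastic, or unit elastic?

Arc ε ≈ -3.204.
|ε| = 3.20 > 1.

elastic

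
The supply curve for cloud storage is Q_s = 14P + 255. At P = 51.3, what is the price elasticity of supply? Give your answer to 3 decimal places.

0.738

At P = 51.3, Q_s = 973.20.
dQ_s/dP = 14.
ε_s = (dQ_s/dP)(P/Q_s) = (14)(51.3/973.20).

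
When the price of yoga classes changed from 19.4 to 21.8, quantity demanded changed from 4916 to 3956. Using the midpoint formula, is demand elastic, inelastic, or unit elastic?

elastic

Arc ε ≈ -1.858.
|ε| = 1.86 > 1.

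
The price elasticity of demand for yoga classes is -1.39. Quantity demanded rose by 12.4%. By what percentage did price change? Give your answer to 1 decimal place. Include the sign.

-8.9%

%ΔP ≈ %ΔQ / ε = (12.4%)/(-1.39) = -8.92%.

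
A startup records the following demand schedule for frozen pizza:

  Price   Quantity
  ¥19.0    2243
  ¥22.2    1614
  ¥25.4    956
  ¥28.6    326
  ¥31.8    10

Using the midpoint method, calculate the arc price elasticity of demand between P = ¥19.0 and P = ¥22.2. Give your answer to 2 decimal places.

-2.10

At P = 19.0, Q = 2243; at P = 22.2, Q = 1614.
ΔQ = -629, ΔP = 3.2. Midpoints: P̄ = 20.60, Q̄ = 1928.5.
ε = (ΔQ/ΔP)(P̄/Q̄) = (-629/3.2)(20.60/1928.5).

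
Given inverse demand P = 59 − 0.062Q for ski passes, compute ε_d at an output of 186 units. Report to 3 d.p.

At Q = 186, P = 59 − 0.062(186) = 47.47.
dP/dQ = −0.062, so dQ/dP = 1/(−0.062) = -16.129.
ε = (dQ/dP)(P/Q) = (-16.129)(47.47/186).

-4.116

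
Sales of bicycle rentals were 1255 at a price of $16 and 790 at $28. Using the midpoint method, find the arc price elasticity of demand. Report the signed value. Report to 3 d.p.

-0.834

ΔQ = 790 − 1255 = -465; ΔP = 28 − 16 = 12.
Midpoints: P̄ = 22.00, Q̄ = 1022.5.
ε = (ΔQ/ΔP)(P̄/Q̄) = (-465/12)(22.00/1022.5).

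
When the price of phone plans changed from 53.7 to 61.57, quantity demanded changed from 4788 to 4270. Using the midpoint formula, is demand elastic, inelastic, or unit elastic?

Arc ε ≈ -0.838.
|ε| = 0.84 < 1.

inelastic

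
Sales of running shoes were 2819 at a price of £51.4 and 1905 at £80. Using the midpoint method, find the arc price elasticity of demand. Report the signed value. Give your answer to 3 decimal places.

ΔQ = 1905 − 2819 = -914; ΔP = 80 − 51.4 = 28.6.
Midpoints: P̄ = 65.70, Q̄ = 2362.0.
ε = (ΔQ/ΔP)(P̄/Q̄) = (-914/28.6)(65.70/2362.0).

-0.889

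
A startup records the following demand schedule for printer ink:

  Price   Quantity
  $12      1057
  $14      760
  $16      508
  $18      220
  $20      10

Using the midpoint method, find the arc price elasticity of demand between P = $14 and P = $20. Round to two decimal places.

-5.52

At P = 14, Q = 760; at P = 20, Q = 10.
ΔQ = -750, ΔP = 6. Midpoints: P̄ = 17.00, Q̄ = 385.0.
ε = (ΔQ/ΔP)(P̄/Q̄) = (-750/6)(17.00/385.0).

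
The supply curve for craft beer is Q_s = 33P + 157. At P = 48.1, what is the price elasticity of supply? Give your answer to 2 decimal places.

At P = 48.1, Q_s = 1744.30.
dQ_s/dP = 33.
ε_s = (dQ_s/dP)(P/Q_s) = (33)(48.1/1744.30).

0.91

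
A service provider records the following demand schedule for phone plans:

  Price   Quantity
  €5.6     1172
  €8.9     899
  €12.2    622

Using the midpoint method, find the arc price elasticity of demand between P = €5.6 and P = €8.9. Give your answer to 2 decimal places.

At P = 5.6, Q = 1172; at P = 8.9, Q = 899.
ΔQ = -273, ΔP = 3.3. Midpoints: P̄ = 7.25, Q̄ = 1035.5.
ε = (ΔQ/ΔP)(P̄/Q̄) = (-273/3.3)(7.25/1035.5).

-0.58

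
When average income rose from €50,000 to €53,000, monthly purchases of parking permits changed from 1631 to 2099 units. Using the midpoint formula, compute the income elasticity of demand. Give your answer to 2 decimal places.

4.31

ΔQ = 468, ΔI = 3000. Midpoints: Ī = 51,500, Q̄ = 1865.0.
ε_I = (ΔQ/ΔI)(Ī/Q̄) = (468/3000)(51500/1865.0).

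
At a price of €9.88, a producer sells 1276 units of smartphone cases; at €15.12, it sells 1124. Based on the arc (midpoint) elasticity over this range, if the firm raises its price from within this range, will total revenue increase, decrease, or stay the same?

increase

Arc ε = (-152/5.24)(12.50/1200.0) ≈ -0.302.
|ε| = 0.30 < 1, so demand is inelastic. A price rise therefore raises total revenue.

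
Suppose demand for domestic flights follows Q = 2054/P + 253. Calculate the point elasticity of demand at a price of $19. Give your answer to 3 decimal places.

At P = 19, Q = 361.105.
dQ/dP = −2054/P² = -5.690.
ε = (dQ/dP)(P/Q) = (-5.690)(19/361.105).

-0.299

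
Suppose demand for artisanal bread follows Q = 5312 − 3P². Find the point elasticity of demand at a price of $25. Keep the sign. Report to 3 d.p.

-1.091

At P = 25, Q = 3437.
dQ/dP = −6P = -150.
ε = (dQ/dP)(P/Q) = (-150)(25/3437).
|ε| > 1, so demand is elastic at this price.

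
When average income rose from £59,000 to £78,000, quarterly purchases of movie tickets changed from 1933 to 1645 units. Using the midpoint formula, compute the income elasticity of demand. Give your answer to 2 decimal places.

-0.58

ΔQ = -288, ΔI = 19000. Midpoints: Ī = 68,500, Q̄ = 1789.0.
ε_I = (ΔQ/ΔI)(Ī/Q̄) = (-288/19000)(68500/1789.0).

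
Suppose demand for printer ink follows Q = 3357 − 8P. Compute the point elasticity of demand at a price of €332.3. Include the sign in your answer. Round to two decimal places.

At P = 332.3, Q = 698.600.
dQ/dP = −8.
ε = (dQ/dP)(P/Q) = (-8)(332.3/698.600).

-3.81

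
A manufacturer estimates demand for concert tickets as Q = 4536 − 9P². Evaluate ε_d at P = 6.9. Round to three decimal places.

-0.209

At P = 6.9, Q = 4107.510.
dQ/dP = −18P = -124.200.
ε = (dQ/dP)(P/Q) = (-124.200)(6.9/4107.510).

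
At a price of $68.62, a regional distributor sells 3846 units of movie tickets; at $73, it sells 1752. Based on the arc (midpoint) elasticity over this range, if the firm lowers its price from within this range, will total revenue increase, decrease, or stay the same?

Arc ε = (-2094/4.38)(70.81/2799.0) ≈ -12.095.
|ε| = 12.09 > 1, so demand is elastic. A price cut therefore raises total revenue.

increase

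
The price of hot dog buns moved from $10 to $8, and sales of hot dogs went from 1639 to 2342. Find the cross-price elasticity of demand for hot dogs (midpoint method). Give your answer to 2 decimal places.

ΔQ_x = 2342 − 1639 = 703; ΔP_y = 8 − 10 = -2.
Midpoints: P̄_y = 9.00, Q̄_x = 1990.5.
ε_xy = (ΔQ_x/ΔP_y)(P̄_y/Q̄_x) = (703/-2)(9.00/1990.5).

-1.59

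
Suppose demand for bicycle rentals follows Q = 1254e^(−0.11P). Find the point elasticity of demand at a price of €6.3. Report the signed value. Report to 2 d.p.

-0.69

At P = 6.3, Q = 627.092.
dQ/dP = −0.11·1254e^(−0.11P) = −0.11Q = -68.980.
ε = (dQ/dP)(P/Q) = (-68.980)(6.3/627.092).
|ε| < 1, so demand is inelastic at this price.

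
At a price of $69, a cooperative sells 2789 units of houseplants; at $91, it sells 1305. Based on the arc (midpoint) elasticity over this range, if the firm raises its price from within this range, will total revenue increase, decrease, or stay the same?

Arc ε = (-1484/22)(80.00/2047.0) ≈ -2.636.
|ε| = 2.64 > 1, so demand is elastic. A price rise therefore reduces total revenue.

decrease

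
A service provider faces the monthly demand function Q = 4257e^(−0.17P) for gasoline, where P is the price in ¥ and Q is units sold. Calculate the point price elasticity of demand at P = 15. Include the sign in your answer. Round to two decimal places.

At P = 15, Q = 332.394.
dQ/dP = −0.17·4257e^(−0.17P) = −0.17Q = -56.507.
ε = (dQ/dP)(P/Q) = (-56.507)(15/332.394).
|ε| > 1, so demand is elastic at this price.

-2.55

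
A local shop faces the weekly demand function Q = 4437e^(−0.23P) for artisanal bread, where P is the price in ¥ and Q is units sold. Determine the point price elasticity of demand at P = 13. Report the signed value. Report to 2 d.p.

At P = 13, Q = 223.125.
dQ/dP = −0.23·4437e^(−0.23P) = −0.23Q = -51.319.
ε = (dQ/dP)(P/Q) = (-51.319)(13/223.125).

-2.99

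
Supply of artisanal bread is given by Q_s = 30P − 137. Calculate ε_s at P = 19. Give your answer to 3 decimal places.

At P = 19, Q_s = 433.
dQ_s/dP = 30.
ε_s = (dQ_s/dP)(P/Q_s) = (30)(19/433).

1.316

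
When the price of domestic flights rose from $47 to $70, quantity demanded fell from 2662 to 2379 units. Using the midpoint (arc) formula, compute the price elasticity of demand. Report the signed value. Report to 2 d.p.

ΔQ = 2379 − 2662 = -283; ΔP = 70 − 47 = 23.
Midpoints: P̄ = 58.50, Q̄ = 2520.5.
ε = (ΔQ/ΔP)(P̄/Q̄) = (-283/23)(58.50/2520.5).

-0.29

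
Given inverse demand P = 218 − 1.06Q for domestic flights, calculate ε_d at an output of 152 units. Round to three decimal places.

-0.353

At Q = 152, P = 218 − 1.06(152) = 56.88.
dP/dQ = −1.06, so dQ/dP = 1/(−1.06) = -0.943.
ε = (dQ/dP)(P/Q) = (-0.943)(56.88/152).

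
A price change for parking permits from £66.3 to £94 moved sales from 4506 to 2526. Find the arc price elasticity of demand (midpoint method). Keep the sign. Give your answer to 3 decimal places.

ΔQ = 2526 − 4506 = -1980; ΔP = 94 − 66.3 = 27.7.
Midpoints: P̄ = 80.15, Q̄ = 3516.0.
ε = (ΔQ/ΔP)(P̄/Q̄) = (-1980/27.7)(80.15/3516.0).

-1.629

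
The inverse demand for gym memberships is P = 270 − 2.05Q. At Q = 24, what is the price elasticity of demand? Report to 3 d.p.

At Q = 24, P = 270 − 2.05(24) = 220.80.
dP/dQ = −2.05, so dQ/dP = 1/(−2.05) = -0.488.
ε = (dQ/dP)(P/Q) = (-0.488)(220.80/24).

-4.488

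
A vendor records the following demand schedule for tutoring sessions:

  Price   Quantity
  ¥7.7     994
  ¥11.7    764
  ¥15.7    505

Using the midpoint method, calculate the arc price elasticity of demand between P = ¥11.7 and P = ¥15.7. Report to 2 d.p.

At P = 11.7, Q = 764; at P = 15.7, Q = 505.
ΔQ = -259, ΔP = 4.0. Midpoints: P̄ = 13.70, Q̄ = 634.5.
ε = (ΔQ/ΔP)(P̄/Q̄) = (-259/4.0)(13.70/634.5).

-1.40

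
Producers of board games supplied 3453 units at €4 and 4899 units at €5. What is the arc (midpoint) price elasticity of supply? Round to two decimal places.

1.56

ΔQ = 4899 − 3453 = 1446; ΔP = 5 − 4 = 1.
Midpoints: P̄ = 4.50, Q̄ = 4176.0.
ε_s = (ΔQ/ΔP)(P̄/Q̄) = (1446/1)(4.50/4176.0).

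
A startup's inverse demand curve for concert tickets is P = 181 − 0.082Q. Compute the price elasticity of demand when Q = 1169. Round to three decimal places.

-0.888

At Q = 1169, P = 181 − 0.082(1169) = 85.14.
dP/dQ = −0.082, so dQ/dP = 1/(−0.082) = -12.195.
ε = (dQ/dP)(P/Q) = (-12.195)(85.14/1169).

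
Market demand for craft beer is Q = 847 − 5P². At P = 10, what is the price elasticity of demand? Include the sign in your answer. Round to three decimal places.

-2.882

At P = 10, Q = 347.
dQ/dP = −10P = -100.
ε = (dQ/dP)(P/Q) = (-100)(10/347).
|ε| > 1, so demand is elastic at this price.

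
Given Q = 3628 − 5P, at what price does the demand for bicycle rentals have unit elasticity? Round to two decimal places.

For linear demand Q = a − bP, ε = −bP/(a − bP). |ε| = 1 when bP = a − bP, i.e. P = a/(2b).
P = 3628/(2·5) = 3628/10 = 362.8000.

362.80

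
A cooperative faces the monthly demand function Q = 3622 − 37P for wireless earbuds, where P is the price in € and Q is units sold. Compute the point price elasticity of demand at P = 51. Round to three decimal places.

At P = 51, Q = 1735.
dQ/dP = −37.
ε = (dQ/dP)(P/Q) = (-37)(51/1735).

-1.088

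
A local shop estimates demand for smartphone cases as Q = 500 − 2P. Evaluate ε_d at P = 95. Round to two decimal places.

-0.61

At P = 95, Q = 310.
dQ/dP = −2.
ε = (dQ/dP)(P/Q) = (-2)(95/310).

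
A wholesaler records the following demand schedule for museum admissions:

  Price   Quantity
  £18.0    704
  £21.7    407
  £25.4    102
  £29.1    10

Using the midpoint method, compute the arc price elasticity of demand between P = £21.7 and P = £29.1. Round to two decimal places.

At P = 21.7, Q = 407; at P = 29.1, Q = 10.
ΔQ = -397, ΔP = 7.4. Midpoints: P̄ = 25.40, Q̄ = 208.5.
ε = (ΔQ/ΔP)(P̄/Q̄) = (-397/7.4)(25.40/208.5).

-6.54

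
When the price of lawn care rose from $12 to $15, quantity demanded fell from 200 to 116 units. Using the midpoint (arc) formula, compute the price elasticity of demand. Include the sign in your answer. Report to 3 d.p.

ΔQ = 116 − 200 = -84; ΔP = 15 − 12 = 3.
Midpoints: P̄ = 13.50, Q̄ = 158.0.
ε = (ΔQ/ΔP)(P̄/Q̄) = (-84/3)(13.50/158.0).

-2.392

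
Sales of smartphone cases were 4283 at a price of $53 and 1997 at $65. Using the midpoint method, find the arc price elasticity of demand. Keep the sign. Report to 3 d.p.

-3.579

ΔQ = 1997 − 4283 = -2286; ΔP = 65 − 53 = 12.
Midpoints: P̄ = 59.00, Q̄ = 3140.0.
ε = (ΔQ/ΔP)(P̄/Q̄) = (-2286/12)(59.00/3140.0).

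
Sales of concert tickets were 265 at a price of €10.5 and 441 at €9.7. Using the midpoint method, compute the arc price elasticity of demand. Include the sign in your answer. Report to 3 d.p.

-6.295

ΔQ = 441 − 265 = 176; ΔP = 9.7 − 10.5 = -0.8.
Midpoints: P̄ = 10.10, Q̄ = 353.0.
ε = (ΔQ/ΔP)(P̄/Q̄) = (176/-0.8)(10.10/353.0).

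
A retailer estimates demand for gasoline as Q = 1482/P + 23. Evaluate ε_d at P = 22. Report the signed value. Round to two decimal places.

At P = 22, Q = 90.364.
dQ/dP = −1482/P² = -3.062.
ε = (dQ/dP)(P/Q) = (-3.062)(22/90.364).
|ε| < 1, so demand is inelastic at this price.

-0.75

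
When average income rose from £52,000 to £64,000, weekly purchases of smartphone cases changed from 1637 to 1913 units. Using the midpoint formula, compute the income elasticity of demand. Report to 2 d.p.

0.75

ΔQ = 276, ΔI = 12000. Midpoints: Ī = 58,000, Q̄ = 1775.0.
ε_I = (ΔQ/ΔI)(Ī/Q̄) = (276/12000)(58000/1775.0).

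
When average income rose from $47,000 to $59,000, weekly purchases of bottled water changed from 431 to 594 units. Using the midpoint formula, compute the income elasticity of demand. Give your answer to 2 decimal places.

ΔQ = 163, ΔI = 12000. Midpoints: Ī = 53,000, Q̄ = 512.5.
ε_I = (ΔQ/ΔI)(Ī/Q̄) = (163/12000)(53000/512.5).

1.40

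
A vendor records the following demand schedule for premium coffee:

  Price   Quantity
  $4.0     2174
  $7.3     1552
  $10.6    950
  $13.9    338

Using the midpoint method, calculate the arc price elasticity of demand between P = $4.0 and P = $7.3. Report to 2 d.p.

-0.57

At P = 4.0, Q = 2174; at P = 7.3, Q = 1552.
ΔQ = -622, ΔP = 3.3. Midpoints: P̄ = 5.65, Q̄ = 1863.0.
ε = (ΔQ/ΔP)(P̄/Q̄) = (-622/3.3)(5.65/1863.0).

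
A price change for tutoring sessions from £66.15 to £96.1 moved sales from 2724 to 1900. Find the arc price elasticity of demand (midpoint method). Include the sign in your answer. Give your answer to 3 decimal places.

-0.965

ΔQ = 1900 − 2724 = -824; ΔP = 96.1 − 66.15 = 29.95.
Midpoints: P̄ = 81.12, Q̄ = 2312.0.
ε = (ΔQ/ΔP)(P̄/Q̄) = (-824/29.95)(81.12/2312.0).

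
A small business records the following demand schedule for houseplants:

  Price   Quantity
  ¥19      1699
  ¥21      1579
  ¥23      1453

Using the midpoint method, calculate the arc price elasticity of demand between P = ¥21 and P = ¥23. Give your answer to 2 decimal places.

At P = 21, Q = 1579; at P = 23, Q = 1453.
ΔQ = -126, ΔP = 2. Midpoints: P̄ = 22.00, Q̄ = 1516.0.
ε = (ΔQ/ΔP)(P̄/Q̄) = (-126/2)(22.00/1516.0).

-0.91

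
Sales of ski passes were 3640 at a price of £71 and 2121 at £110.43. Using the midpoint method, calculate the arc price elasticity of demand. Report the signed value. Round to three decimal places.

ΔQ = 2121 − 3640 = -1519; ΔP = 110.43 − 71 = 39.43.
Midpoints: P̄ = 90.72, Q̄ = 2880.5.
ε = (ΔQ/ΔP)(P̄/Q̄) = (-1519/39.43)(90.72/2880.5).

-1.213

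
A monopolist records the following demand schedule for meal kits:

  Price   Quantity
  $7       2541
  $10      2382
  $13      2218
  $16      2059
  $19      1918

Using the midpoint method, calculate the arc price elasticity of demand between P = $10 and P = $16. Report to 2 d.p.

At P = 10, Q = 2382; at P = 16, Q = 2059.
ΔQ = -323, ΔP = 6. Midpoints: P̄ = 13.00, Q̄ = 2220.5.
ε = (ΔQ/ΔP)(P̄/Q̄) = (-323/6)(13.00/2220.5).

-0.32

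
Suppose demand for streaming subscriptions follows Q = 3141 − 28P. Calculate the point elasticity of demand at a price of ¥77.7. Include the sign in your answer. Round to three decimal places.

-2.254

At P = 77.7, Q = 965.400.
dQ/dP = −28.
ε = (dQ/dP)(P/Q) = (-28)(77.7/965.400).
|ε| > 1, so demand is elastic at this price.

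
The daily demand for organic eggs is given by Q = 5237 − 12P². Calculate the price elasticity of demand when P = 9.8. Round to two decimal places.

-0.56

At P = 9.8, Q = 4084.520.
dQ/dP = −24P = -235.200.
ε = (dQ/dP)(P/Q) = (-235.200)(9.8/4084.520).
|ε| < 1, so demand is inelastic at this price.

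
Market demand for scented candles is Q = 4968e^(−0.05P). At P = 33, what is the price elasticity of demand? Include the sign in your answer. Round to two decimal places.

-1.65

At P = 33, Q = 954.104.
dQ/dP = −0.05·4968e^(−0.05P) = −0.05Q = -47.705.
ε = (dQ/dP)(P/Q) = (-47.705)(33/954.104).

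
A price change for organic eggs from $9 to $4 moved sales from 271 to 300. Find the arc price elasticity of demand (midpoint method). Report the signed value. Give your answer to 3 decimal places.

-0.132

ΔQ = 300 − 271 = 29; ΔP = 4 − 9 = -5.
Midpoints: P̄ = 6.50, Q̄ = 285.5.
ε = (ΔQ/ΔP)(P̄/Q̄) = (29/-5)(6.50/285.5).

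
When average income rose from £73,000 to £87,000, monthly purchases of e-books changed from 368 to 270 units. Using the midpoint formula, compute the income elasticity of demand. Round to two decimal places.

ΔQ = -98, ΔI = 14000. Midpoints: Ī = 80,000, Q̄ = 319.0.
ε_I = (ΔQ/ΔI)(Ī/Q̄) = (-98/14000)(80000/319.0).
ε_I < 0, so the good is inferior.

-1.76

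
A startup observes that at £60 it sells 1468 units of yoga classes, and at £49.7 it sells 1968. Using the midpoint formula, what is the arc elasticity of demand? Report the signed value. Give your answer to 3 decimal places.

-1.550

ΔQ = 1968 − 1468 = 500; ΔP = 49.7 − 60 = -10.3.
Midpoints: P̄ = 54.85, Q̄ = 1718.0.
ε = (ΔQ/ΔP)(P̄/Q̄) = (500/-10.3)(54.85/1718.0).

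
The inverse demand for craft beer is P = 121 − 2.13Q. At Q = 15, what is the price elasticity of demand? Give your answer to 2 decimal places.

-2.79

At Q = 15, P = 121 − 2.13(15) = 89.05.
dP/dQ = −2.13, so dQ/dP = 1/(−2.13) = -0.469.
ε = (dQ/dP)(P/Q) = (-0.469)(89.05/15).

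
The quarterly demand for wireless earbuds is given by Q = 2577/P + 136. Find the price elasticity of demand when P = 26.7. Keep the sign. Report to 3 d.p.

At P = 26.7, Q = 232.517.
dQ/dP = −2577/P² = -3.615.
ε = (dQ/dP)(P/Q) = (-3.615)(26.7/232.517).

-0.415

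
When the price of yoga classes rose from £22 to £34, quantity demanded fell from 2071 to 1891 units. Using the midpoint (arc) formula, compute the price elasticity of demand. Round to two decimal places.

ΔQ = 1891 − 2071 = -180; ΔP = 34 − 22 = 12.
Midpoints: P̄ = 28.00, Q̄ = 1981.0.
ε = (ΔQ/ΔP)(P̄/Q̄) = (-180/12)(28.00/1981.0).

-0.21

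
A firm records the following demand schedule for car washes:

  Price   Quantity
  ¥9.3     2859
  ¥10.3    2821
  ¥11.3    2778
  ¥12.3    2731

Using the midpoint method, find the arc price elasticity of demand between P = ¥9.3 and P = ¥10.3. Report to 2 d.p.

At P = 9.3, Q = 2859; at P = 10.3, Q = 2821.
ΔQ = -38, ΔP = 1.0. Midpoints: P̄ = 9.80, Q̄ = 2840.0.
ε = (ΔQ/ΔP)(P̄/Q̄) = (-38/1.0)(9.80/2840.0).

-0.13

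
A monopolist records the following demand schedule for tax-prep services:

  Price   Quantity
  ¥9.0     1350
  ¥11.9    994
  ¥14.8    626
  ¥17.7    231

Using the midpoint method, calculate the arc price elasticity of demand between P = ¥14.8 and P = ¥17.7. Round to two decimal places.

At P = 14.8, Q = 626; at P = 17.7, Q = 231.
ΔQ = -395, ΔP = 2.9. Midpoints: P̄ = 16.25, Q̄ = 428.5.
ε = (ΔQ/ΔP)(P̄/Q̄) = (-395/2.9)(16.25/428.5).

-5.17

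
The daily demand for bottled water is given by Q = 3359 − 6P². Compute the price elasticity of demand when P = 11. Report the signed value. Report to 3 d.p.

-0.551

At P = 11, Q = 2633.
dQ/dP = −12P = -132.
ε = (dQ/dP)(P/Q) = (-132)(11/2633).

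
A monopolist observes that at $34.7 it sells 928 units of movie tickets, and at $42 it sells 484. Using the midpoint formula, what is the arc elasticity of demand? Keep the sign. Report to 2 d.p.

ΔQ = 484 − 928 = -444; ΔP = 42 − 34.7 = 7.3.
Midpoints: P̄ = 38.35, Q̄ = 706.0.
ε = (ΔQ/ΔP)(P̄/Q̄) = (-444/7.3)(38.35/706.0).

-3.30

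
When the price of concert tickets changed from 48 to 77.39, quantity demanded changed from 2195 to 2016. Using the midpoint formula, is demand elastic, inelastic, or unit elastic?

inelastic

Arc ε ≈ -0.181.
|ε| = 0.18 < 1.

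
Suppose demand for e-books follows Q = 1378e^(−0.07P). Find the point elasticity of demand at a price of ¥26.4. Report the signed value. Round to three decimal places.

-1.848

At P = 26.4, Q = 217.107.
dQ/dP = −0.07·1378e^(−0.07P) = −0.07Q = -15.197.
ε = (dQ/dP)(P/Q) = (-15.197)(26.4/217.107).
|ε| > 1, so demand is elastic at this price.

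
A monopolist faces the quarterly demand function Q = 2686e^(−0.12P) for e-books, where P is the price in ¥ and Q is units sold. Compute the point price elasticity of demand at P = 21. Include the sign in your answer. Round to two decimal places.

At P = 21, Q = 216.115.
dQ/dP = −0.12·2686e^(−0.12P) = −0.12Q = -25.934.
ε = (dQ/dP)(P/Q) = (-25.934)(21/216.115).

-2.52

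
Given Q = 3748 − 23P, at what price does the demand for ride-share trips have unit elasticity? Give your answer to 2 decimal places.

For linear demand Q = a − bP, ε = −bP/(a − bP). |ε| = 1 when bP = a − bP, i.e. P = a/(2b).
P = 3748/(2·23) = 3748/46 = 81.4783.

81.48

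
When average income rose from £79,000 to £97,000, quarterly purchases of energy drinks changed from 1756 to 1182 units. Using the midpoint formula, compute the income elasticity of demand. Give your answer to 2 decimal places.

ΔQ = -574, ΔI = 18000. Midpoints: Ī = 88,000, Q̄ = 1469.0.
ε_I = (ΔQ/ΔI)(Ī/Q̄) = (-574/18000)(88000/1469.0).

-1.91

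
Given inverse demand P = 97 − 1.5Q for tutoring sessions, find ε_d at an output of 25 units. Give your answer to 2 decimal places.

At Q = 25, P = 97 − 1.5(25) = 59.50.
dP/dQ = −1.5, so dQ/dP = 1/(−1.5) = -0.667.
ε = (dQ/dP)(P/Q) = (-0.667)(59.50/25).

-1.59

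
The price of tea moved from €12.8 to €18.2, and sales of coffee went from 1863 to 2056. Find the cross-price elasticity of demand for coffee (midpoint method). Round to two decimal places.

ΔQ_x = 2056 − 1863 = 193; ΔP_y = 18.2 − 12.8 = 5.4.
Midpoints: P̄_y = 15.50, Q̄_x = 1959.5.
ε_xy = (ΔQ_x/ΔP_y)(P̄_y/Q̄_x) = (193/5.4)(15.50/1959.5).
ε_xy > 0, so the goods are substitutes.

0.28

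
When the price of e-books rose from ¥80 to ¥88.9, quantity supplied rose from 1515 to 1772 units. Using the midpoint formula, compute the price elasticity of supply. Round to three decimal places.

1.484

ΔQ = 1772 − 1515 = 257; ΔP = 88.9 − 80 = 8.9.
Midpoints: P̄ = 84.45, Q̄ = 1643.5.
ε_s = (ΔQ/ΔP)(P̄/Q̄) = (257/8.9)(84.45/1643.5).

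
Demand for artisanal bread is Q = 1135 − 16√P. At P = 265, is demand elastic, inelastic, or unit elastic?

inelastic

Q = 874.539, dQ/dP = -0.491.
ε = (dQ/dP)(P/Q) ≈ -0.149.
|ε| = 0.15 < 1.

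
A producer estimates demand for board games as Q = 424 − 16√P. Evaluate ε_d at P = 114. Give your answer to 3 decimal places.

-0.337

At P = 114, Q = 253.167.
dQ/dP = −16/(2√P) = -0.749.
ε = (dQ/dP)(P/Q) = (-0.749)(114/253.167).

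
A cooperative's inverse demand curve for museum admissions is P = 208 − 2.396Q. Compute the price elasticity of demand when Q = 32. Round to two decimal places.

-1.71

At Q = 32, P = 208 − 2.396(32) = 131.33.
dP/dQ = −2.396, so dQ/dP = 1/(−2.396) = -0.417.
ε = (dQ/dP)(P/Q) = (-0.417)(131.33/32).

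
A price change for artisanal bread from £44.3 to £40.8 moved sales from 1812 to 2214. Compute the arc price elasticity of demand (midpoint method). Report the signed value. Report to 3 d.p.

-2.428

ΔQ = 2214 − 1812 = 402; ΔP = 40.8 − 44.3 = -3.5.
Midpoints: P̄ = 42.55, Q̄ = 2013.0.
ε = (ΔQ/ΔP)(P̄/Q̄) = (402/-3.5)(42.55/2013.0).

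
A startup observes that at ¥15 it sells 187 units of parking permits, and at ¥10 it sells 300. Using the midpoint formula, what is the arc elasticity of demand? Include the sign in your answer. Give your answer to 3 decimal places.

-1.160

ΔQ = 300 − 187 = 113; ΔP = 10 − 15 = -5.
Midpoints: P̄ = 12.50, Q̄ = 243.5.
ε = (ΔQ/ΔP)(P̄/Q̄) = (113/-5)(12.50/243.5).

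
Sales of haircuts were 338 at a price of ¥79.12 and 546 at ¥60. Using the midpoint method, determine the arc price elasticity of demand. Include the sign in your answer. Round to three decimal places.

ΔQ = 546 − 338 = 208; ΔP = 60 − 79.12 = -19.12.
Midpoints: P̄ = 69.56, Q̄ = 442.0.
ε = (ΔQ/ΔP)(P̄/Q̄) = (208/-19.12)(69.56/442.0).

-1.712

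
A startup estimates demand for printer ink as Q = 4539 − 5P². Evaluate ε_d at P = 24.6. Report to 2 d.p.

At P = 24.6, Q = 1513.200.
dQ/dP = −10P = -246.
ε = (dQ/dP)(P/Q) = (-246)(24.6/1513.200).

-4.00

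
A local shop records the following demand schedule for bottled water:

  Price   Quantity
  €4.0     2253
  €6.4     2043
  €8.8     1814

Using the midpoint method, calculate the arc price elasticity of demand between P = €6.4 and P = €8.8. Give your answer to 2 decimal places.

At P = 6.4, Q = 2043; at P = 8.8, Q = 1814.
ΔQ = -229, ΔP = 2.4. Midpoints: P̄ = 7.60, Q̄ = 1928.5.
ε = (ΔQ/ΔP)(P̄/Q̄) = (-229/2.4)(7.60/1928.5).

-0.38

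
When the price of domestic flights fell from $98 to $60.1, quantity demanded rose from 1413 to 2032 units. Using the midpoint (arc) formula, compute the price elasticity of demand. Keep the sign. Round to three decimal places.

-0.750

ΔQ = 2032 − 1413 = 619; ΔP = 60.1 − 98 = -37.9.
Midpoints: P̄ = 79.05, Q̄ = 1722.5.
ε = (ΔQ/ΔP)(P̄/Q̄) = (619/-37.9)(79.05/1722.5).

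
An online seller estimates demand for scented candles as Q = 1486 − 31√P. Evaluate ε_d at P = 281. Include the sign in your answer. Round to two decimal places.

-0.27

At P = 281, Q = 966.345.
dQ/dP = −31/(2√P) = -0.925.
ε = (dQ/dP)(P/Q) = (-0.925)(281/966.345).
|ε| < 1, so demand is inelastic at this price.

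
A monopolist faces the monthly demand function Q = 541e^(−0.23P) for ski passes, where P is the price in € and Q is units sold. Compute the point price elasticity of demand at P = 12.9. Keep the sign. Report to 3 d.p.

At P = 12.9, Q = 27.838.
dQ/dP = −0.23·541e^(−0.23P) = −0.23Q = -6.403.
ε = (dQ/dP)(P/Q) = (-6.403)(12.9/27.838).

-2.967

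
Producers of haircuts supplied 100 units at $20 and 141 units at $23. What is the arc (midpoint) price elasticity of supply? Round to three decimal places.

ΔQ = 141 − 100 = 41; ΔP = 23 − 20 = 3.
Midpoints: P̄ = 21.50, Q̄ = 120.5.
ε_s = (ΔQ/ΔP)(P̄/Q̄) = (41/3)(21.50/120.5).

2.438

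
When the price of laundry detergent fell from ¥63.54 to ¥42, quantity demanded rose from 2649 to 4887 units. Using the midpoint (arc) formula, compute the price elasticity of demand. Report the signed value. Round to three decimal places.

-1.455

ΔQ = 4887 − 2649 = 2238; ΔP = 42 − 63.54 = -21.54.
Midpoints: P̄ = 52.77, Q̄ = 3768.0.
ε = (ΔQ/ΔP)(P̄/Q̄) = (2238/-21.54)(52.77/3768.0).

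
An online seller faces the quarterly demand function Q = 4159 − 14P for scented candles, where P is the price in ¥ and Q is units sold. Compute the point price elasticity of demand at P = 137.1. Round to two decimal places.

At P = 137.1, Q = 2239.600.
dQ/dP = −14.
ε = (dQ/dP)(P/Q) = (-14)(137.1/2239.600).

-0.86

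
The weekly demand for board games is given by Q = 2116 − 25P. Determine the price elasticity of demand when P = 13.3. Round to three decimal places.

At P = 13.3, Q = 1783.500.
dQ/dP = −25.
ε = (dQ/dP)(P/Q) = (-25)(13.3/1783.500).
|ε| < 1, so demand is inelastic at this price.

-0.186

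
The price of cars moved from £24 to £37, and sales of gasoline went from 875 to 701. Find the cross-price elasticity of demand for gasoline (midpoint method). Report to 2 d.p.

ΔQ_x = 701 − 875 = -174; ΔP_y = 37 − 24 = 13.
Midpoints: P̄_y = 30.50, Q̄_x = 788.0.
ε_xy = (ΔQ_x/ΔP_y)(P̄_y/Q̄_x) = (-174/13)(30.50/788.0).
ε_xy < 0, so the goods are complements.

-0.52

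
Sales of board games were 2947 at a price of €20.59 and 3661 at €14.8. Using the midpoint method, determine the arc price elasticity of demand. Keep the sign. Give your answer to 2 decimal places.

ΔQ = 3661 − 2947 = 714; ΔP = 14.8 − 20.59 = -5.79.
Midpoints: P̄ = 17.70, Q̄ = 3304.0.
ε = (ΔQ/ΔP)(P̄/Q̄) = (714/-5.79)(17.70/3304.0).

-0.66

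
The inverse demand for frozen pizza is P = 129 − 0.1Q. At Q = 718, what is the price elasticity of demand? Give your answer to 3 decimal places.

-0.797

At Q = 718, P = 129 − 0.1(718) = 57.20.
dP/dQ = −0.1, so dQ/dP = 1/(−0.1) = -10.000.
ε = (dQ/dP)(P/Q) = (-10.000)(57.20/718).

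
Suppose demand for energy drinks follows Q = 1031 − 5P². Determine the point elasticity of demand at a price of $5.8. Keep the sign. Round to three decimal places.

-0.390

At P = 5.8, Q = 862.800.
dQ/dP = −10P = -58.
ε = (dQ/dP)(P/Q) = (-58)(5.8/862.800).
|ε| < 1, so demand is inelastic at this price.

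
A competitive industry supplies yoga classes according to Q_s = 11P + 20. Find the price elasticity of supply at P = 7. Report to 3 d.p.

At P = 7, Q_s = 97.
dQ_s/dP = 11.
ε_s = (dQ_s/dP)(P/Q_s) = (11)(7/97).

0.794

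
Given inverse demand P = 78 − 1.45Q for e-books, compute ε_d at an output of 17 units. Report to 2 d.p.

At Q = 17, P = 78 − 1.45(17) = 53.35.
dP/dQ = −1.45, so dQ/dP = 1/(−1.45) = -0.690.
ε = (dQ/dP)(P/Q) = (-0.690)(53.35/17).

-2.16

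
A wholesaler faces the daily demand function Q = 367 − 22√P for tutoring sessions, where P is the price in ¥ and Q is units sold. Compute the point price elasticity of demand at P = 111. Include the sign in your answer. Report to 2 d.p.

-0.86

At P = 111, Q = 135.216.
dQ/dP = −22/(2√P) = -1.044.
ε = (dQ/dP)(P/Q) = (-1.044)(111/135.216).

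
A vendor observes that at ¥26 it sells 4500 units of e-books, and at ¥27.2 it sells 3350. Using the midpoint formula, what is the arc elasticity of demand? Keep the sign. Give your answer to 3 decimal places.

-6.495

ΔQ = 3350 − 4500 = -1150; ΔP = 27.2 − 26 = 1.2.
Midpoints: P̄ = 26.60, Q̄ = 3925.0.
ε = (ΔQ/ΔP)(P̄/Q̄) = (-1150/1.2)(26.60/3925.0).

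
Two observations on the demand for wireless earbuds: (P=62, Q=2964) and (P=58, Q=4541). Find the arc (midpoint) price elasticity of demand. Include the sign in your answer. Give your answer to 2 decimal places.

-6.30

ΔQ = 4541 − 2964 = 1577; ΔP = 58 − 62 = -4.
Midpoints: P̄ = 60.00, Q̄ = 3752.5.
ε = (ΔQ/ΔP)(P̄/Q̄) = (1577/-4)(60.00/3752.5).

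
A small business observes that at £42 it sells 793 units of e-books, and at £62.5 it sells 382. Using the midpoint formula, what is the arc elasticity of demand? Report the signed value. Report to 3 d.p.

-1.783

ΔQ = 382 − 793 = -411; ΔP = 62.5 − 42 = 20.5.
Midpoints: P̄ = 52.25, Q̄ = 587.5.
ε = (ΔQ/ΔP)(P̄/Q̄) = (-411/20.5)(52.25/587.5).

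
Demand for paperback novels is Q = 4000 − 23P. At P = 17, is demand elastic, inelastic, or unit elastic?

inelastic

Q = 3609, dQ/dP = -23.
ε = (dQ/dP)(P/Q) ≈ -0.108.
|ε| = 0.11 < 1.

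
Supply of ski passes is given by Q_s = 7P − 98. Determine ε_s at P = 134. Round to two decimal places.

1.12

At P = 134, Q_s = 840.
dQ_s/dP = 7.
ε_s = (dQ_s/dP)(P/Q_s) = (7)(134/840).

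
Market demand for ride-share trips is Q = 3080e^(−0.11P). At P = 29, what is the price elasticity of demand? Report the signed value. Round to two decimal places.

At P = 29, Q = 126.809.
dQ/dP = −0.11·3080e^(−0.11P) = −0.11Q = -13.949.
ε = (dQ/dP)(P/Q) = (-13.949)(29/126.809).
|ε| > 1, so demand is elastic at this price.

-3.19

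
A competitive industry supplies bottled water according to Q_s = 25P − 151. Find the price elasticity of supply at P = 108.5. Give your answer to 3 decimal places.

At P = 108.5, Q_s = 2561.50.
dQ_s/dP = 25.
ε_s = (dQ_s/dP)(P/Q_s) = (25)(108.5/2561.50).

1.059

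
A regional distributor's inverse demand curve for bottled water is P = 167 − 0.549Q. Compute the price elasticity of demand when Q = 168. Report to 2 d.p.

-0.81

At Q = 168, P = 167 − 0.549(168) = 74.77.
dP/dQ = −0.549, so dQ/dP = 1/(−0.549) = -1.821.
ε = (dQ/dP)(P/Q) = (-1.821)(74.77/168).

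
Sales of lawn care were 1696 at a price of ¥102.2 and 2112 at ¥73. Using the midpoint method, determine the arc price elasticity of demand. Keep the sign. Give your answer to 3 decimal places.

ΔQ = 2112 − 1696 = 416; ΔP = 73 − 102.2 = -29.2.
Midpoints: P̄ = 87.60, Q̄ = 1904.0.
ε = (ΔQ/ΔP)(P̄/Q̄) = (416/-29.2)(87.60/1904.0).

-0.655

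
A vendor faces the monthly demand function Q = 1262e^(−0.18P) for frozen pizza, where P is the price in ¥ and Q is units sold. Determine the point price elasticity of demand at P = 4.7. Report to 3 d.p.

At P = 4.7, Q = 541.560.
dQ/dP = −0.18·1262e^(−0.18P) = −0.18Q = -97.481.
ε = (dQ/dP)(P/Q) = (-97.481)(4.7/541.560).
|ε| < 1, so demand is inelastic at this price.

-0.846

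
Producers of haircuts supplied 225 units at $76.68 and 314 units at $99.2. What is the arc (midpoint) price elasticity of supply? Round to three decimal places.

ΔQ = 314 − 225 = 89; ΔP = 99.2 − 76.68 = 22.52.
Midpoints: P̄ = 87.94, Q̄ = 269.5.
ε_s = (ΔQ/ΔP)(P̄/Q̄) = (89/22.52)(87.94/269.5).

1.290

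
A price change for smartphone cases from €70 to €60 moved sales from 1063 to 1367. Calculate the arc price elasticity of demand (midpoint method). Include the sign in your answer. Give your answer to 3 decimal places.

ΔQ = 1367 − 1063 = 304; ΔP = 60 − 70 = -10.
Midpoints: P̄ = 65.00, Q̄ = 1215.0.
ε = (ΔQ/ΔP)(P̄/Q̄) = (304/-10)(65.00/1215.0).

-1.626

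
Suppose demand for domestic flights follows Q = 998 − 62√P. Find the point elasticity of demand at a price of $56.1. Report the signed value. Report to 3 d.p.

At P = 56.1, Q = 533.620.
dQ/dP = −62/(2√P) = -4.139.
ε = (dQ/dP)(P/Q) = (-4.139)(56.1/533.620).

-0.435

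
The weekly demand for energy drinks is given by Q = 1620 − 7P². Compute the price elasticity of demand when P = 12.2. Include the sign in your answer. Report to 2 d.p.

At P = 12.2, Q = 578.120.
dQ/dP = −14P = -170.800.
ε = (dQ/dP)(P/Q) = (-170.800)(12.2/578.120).
|ε| > 1, so demand is elastic at this price.

-3.60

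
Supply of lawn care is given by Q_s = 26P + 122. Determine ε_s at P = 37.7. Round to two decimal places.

0.89

At P = 37.7, Q_s = 1102.20.
dQ_s/dP = 26.
ε_s = (dQ_s/dP)(P/Q_s) = (26)(37.7/1102.20).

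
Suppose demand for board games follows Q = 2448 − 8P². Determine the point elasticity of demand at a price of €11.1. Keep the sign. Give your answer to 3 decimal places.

At P = 11.1, Q = 1462.320.
dQ/dP = −16P = -177.600.
ε = (dQ/dP)(P/Q) = (-177.600)(11.1/1462.320).

-1.348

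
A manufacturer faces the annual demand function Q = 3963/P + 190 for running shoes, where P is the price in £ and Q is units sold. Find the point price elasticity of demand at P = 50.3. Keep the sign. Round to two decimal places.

-0.29

At P = 50.3, Q = 268.787.
dQ/dP = −3963/P² = -1.566.
ε = (dQ/dP)(P/Q) = (-1.566)(50.3/268.787).
|ε| < 1, so demand is inelastic at this price.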